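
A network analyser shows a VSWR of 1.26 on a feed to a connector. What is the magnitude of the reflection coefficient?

|Γ| = (S − 1)/(S + 1) = (1.26 − 1)/(1.26 + 1) = 0.26/2.26

|Γ| ≈ 0.115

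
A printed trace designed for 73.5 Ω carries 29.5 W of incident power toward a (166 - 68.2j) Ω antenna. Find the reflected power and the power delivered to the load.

P_reflected ≈ 6.28 W; P_delivered ≈ 23.2 W

|Γ| = |(92.5 − j68.2)/(239.5 − j68.2)| = 0.462
|Γ|² = 0.213
P_refl = |Γ|²·P_inc = 6.28 W, P_del = (1 − |Γ|²)·P_inc = 23.2 W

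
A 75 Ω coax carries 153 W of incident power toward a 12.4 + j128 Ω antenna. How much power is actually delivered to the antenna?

P_delivered ≈ 23.7 W

|Γ| = |(-62.6 + j128)/(87.4 + j128)| = 0.919
|Γ|² = 0.845
P_refl = |Γ|²·P_inc = 129 W, P_del = (1 − |Γ|²)·P_inc = 23.7 W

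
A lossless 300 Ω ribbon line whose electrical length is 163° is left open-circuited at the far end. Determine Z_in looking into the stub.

Z_in ≈ +j981 Ω

tan(βl) = -0.306
For an open-circuited stub, Z_in = −jZ_0·cot(βl) = −jZ_0/tan(βl)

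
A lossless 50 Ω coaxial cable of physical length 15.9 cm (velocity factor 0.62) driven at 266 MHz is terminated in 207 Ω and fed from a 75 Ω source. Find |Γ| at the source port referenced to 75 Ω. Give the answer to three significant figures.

λ = v/f = 0.62·c / 266 MHz = 0.699 m
βl = 2π·l/λ = 2π × 0.227 = 81.9°
tan(βl) = 6.99
Z_in = Z_0·(Z_L + jZ_0·tanβl)/(Z_0 + jZ_L·tanβl) = 12.3 − j6.73 Ω
Γ_s = (Z_in − Z_s)/(Z_in + Z_s) = (-62.7 − j6.73)/(87.3 − j6.73), |Γ_s| = 0.72

|Γ| ≈ 0.72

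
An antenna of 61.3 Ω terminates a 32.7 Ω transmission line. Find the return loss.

RL ≈ 10.3 dB

Γ = (61.3 − 32.7)/(61.3 + 32.7) = 0.304
RL = −20·log₁₀|Γ| = −20·log₁₀(0.304)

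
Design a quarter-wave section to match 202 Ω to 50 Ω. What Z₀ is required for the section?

Z_qwt ≈ 100 Ω

Z_qwt = √(Z_0·R_L) = √(50 × 202) = √10100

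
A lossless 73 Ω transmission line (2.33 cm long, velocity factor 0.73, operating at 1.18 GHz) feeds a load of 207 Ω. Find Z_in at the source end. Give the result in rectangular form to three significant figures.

Z_in ≈ 45.6 − j56.5 Ω

λ = v/f = 0.73·c / 1.18 GHz = 0.186 m
βl = 2π·l/λ = 2π × 0.126 = 45.2°
tan(βl) = tan(45.2°) = 1.01
Z_in = Z_0·(Z_L + jZ_0·tanβl)/(Z_0 + jZ_L·tanβl)
     = 73·(207 + j73.5)/(73 + j208)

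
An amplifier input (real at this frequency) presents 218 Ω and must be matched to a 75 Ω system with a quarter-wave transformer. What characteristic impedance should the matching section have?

Z_qwt = √(Z_0·R_L) = √(75 × 218) = √16350

Z_qwt ≈ 128 Ω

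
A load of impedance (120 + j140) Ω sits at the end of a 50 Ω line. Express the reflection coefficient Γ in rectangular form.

Γ ≈ 0.649 + j0.289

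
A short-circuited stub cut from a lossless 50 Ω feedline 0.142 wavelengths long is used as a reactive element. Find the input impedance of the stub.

Z_in ≈ +j62 Ω

βl = 2π × 0.142 = 51.1°
tan(βl) = 1.24
For a short-circuited stub, Z_in = jZ_0·tan(βl)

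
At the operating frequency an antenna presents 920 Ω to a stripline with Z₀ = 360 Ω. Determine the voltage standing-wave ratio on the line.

VSWR ≈ 2.56

For a purely resistive load, VSWR = R_L/Z_0 or Z_0/R_L (whichever > 1) = 920/360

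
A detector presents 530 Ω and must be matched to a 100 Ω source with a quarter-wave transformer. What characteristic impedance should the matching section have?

Z_qwt ≈ 230 Ω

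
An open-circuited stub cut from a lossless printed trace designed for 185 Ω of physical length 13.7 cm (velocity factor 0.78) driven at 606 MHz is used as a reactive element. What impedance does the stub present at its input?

λ = v/f = 0.78·c / 606 MHz = 0.386 m
βl = 2π·l/λ = 2π × 0.355 = 128°
tan(βl) = -1.29
For an open-circuited stub, Z_in = −jZ_0·cot(βl) = −jZ_0/tan(βl)

Z_in ≈ +j143 Ω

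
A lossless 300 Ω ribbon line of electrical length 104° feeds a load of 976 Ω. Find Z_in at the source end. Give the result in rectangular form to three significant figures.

tan(βl) = tan(104°) = -4.01
Z_in = Z_0·(Z_L + jZ_0·tanβl)/(Z_0 + jZ_L·tanβl)
     = 300·(976 − j1200)/(300 − j3910)

Z_in ≈ 97.4 + j67.3 Ω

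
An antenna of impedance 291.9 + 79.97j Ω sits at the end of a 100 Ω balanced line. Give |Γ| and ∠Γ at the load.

Γ ≈ 0.52 ∠ 11.1°

Γ = (Z_L − Z_0)/(Z_L + Z_0) = (191.9 + j79.97)/(391.9 + j79.97)
|Γ| = 208/400 = 0.52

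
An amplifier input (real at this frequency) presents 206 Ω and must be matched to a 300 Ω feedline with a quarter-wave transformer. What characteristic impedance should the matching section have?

Z_qwt = √(Z_0·R_L) = √(300 × 206) = √61800

Z_qwt ≈ 249 Ω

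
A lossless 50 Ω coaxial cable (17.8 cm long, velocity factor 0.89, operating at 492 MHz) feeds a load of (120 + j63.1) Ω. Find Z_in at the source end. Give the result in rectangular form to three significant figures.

Z_in ≈ 17.2 + j13.8 Ω

λ = v/f = 0.89·c / 492 MHz = 0.543 m
βl = 2π·l/λ = 2π × 0.328 = 118°
tan(βl) = tan(118°) = -1.87
Z_in = Z_0·(Z_L + jZ_0·tanβl)/(Z_0 + jZ_L·tanβl)
     = 50·(120 − j30.6)/(168 − j225)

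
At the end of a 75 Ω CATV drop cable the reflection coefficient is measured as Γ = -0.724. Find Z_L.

Z_L = Z_0·(1 + Γ)/(1 − Γ) = 75·(0.276)/(1.72)

Z_L ≈ 12 Ω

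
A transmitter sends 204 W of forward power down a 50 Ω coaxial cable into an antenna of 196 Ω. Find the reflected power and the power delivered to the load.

Γ = (196 − 50)/(196 + 50) = 0.593
|Γ|² = 0.352
P_refl = |Γ|²·P_inc = 71.9 W, P_del = (1 − |Γ|²)·P_inc = 132 W

P_reflected ≈ 71.9 W; P_delivered ≈ 132 W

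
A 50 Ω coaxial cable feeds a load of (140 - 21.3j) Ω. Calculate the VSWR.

VSWR ≈ 2.87

Γ = (Z_L − Z_0)/(Z_L + Z_0) = (90 − j21.3)/(190 − j21.3)
|Γ| = 92.5/191 = 0.484
VSWR = (1 + |Γ|)/(1 − |Γ|) = 1.48/0.516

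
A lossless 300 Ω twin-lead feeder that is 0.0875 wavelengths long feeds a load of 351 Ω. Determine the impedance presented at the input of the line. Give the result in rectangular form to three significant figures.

Z_in ≈ 319 − j44.8 Ω

βl = 2π × 0.0875 = 31.5°
tan(βl) = tan(31.5°) = 0.613
Z_in = Z_0·(Z_L + jZ_0·tanβl)/(Z_0 + jZ_L·tanβl)
     = 300·(351 + j184)/(300 + j215)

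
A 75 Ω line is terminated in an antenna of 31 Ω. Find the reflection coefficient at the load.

Γ = -0.415

Γ = (Z_L − Z_0)/(Z_L + Z_0) = (31 − 75)/(31 + 75) = -44/106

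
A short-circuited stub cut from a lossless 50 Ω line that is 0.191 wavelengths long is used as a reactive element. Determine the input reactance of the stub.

X_in ≈ 129 Ω (inductive)

βl = 2π × 0.191 = 68.8°
tan(βl) = 2.57
For a short-circuited stub, Z_in = jZ_0·tan(βl)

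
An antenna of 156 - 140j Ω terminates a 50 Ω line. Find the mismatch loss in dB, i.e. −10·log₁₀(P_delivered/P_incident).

mismatch loss ≈ 2.98 dB

Γ = (106 − j140)/(206 − j140), |Γ| = 0.705
|Γ|² = 0.497, so P_del/P_inc = 1 − |Γ|² = 0.503
ML = −10·log₁₀(1 − |Γ|²)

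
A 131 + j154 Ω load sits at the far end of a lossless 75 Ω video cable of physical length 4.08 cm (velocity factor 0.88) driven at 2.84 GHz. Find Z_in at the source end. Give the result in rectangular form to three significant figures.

λ = v/f = 0.88·c / 2.84 GHz = 0.093 m
βl = 2π·l/λ = 2π × 0.439 = 158°
tan(βl) = tan(158°) = -0.404
Z_in = Z_0·(Z_L + jZ_0·tanβl)/(Z_0 + jZ_L·tanβl)
     = 75·(131 + j124)/(137 − j52.9)

Z_in ≈ 39.6 + j82.9 Ω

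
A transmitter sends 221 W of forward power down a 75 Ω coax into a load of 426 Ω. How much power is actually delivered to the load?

Γ = (426 − 75)/(426 + 75) = 0.701
|Γ|² = 0.491
P_refl = |Γ|²·P_inc = 108 W, P_del = (1 − |Γ|²)·P_inc = 113 W

P_delivered ≈ 113 W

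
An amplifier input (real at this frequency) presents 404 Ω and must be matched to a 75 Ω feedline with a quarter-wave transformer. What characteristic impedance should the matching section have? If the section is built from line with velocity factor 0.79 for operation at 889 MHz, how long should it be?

Z_qwt ≈ 174 Ω; length ≈ 6.66 cm

Z_qwt = √(Z_0·R_L) = √(75 × 404) = √30300
λ = 0.79·c/f = 0.267 m, so l = λ/4 = 0.0666 m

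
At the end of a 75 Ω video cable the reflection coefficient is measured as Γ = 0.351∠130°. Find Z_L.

Z_L ≈ 41.8 + j25.6 Ω

Z_L = Z_0·(1 + Γ)/(1 − Γ) = 75·(0.774 + j0.269)/(1.23 − j0.269)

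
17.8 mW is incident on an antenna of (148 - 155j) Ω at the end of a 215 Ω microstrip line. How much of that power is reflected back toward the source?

|Γ| = |(-67 − j155)/(363 − j155)| = 0.428
|Γ|² = 0.183
P_refl = |Γ|²·P_inc = 3.26 mW, P_del = (1 − |Γ|²)·P_inc = 14.5 mW

P_reflected ≈ 3.26 mW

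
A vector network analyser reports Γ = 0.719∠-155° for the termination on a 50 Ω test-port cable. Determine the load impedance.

Z_L ≈ 8.56 − j10.8 Ω

Z_L = Z_0·(1 + Γ)/(1 − Γ) = 50·(0.348 − j0.304)/(1.65 + j0.304)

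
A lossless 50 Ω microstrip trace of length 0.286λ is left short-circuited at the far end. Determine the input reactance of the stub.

βl = 2π × 0.286 = 103°
tan(βl) = -4.35
For a short-circuited stub, Z_in = jZ_0·tan(βl)

X_in ≈ -217 Ω (capacitive)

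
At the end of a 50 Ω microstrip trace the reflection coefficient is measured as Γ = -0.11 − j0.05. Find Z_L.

Z_L ≈ 39.9 − j4.05 Ω

Z_L = Z_0·(1 + Γ)/(1 − Γ) = 50·(0.89 − j0.05)/(1.11 + j0.05)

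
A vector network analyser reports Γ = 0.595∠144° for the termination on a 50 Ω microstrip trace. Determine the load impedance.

Z_L ≈ 13.9 + j15.1 Ω

Z_L = Z_0·(1 + Γ)/(1 − Γ) = 50·(0.519 + j0.35)/(1.48 − j0.35)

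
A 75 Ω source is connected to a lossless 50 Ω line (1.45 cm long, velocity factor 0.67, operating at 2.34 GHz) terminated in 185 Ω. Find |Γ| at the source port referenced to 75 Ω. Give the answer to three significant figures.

λ = v/f = 0.67·c / 2.34 GHz = 0.0859 m
βl = 2π·l/λ = 2π × 0.169 = 60.8°
tan(βl) = 1.79
Z_in = Z_0·(Z_L + jZ_0·tanβl)/(Z_0 + jZ_L·tanβl) = 17.3 − j25.4 Ω
Γ_s = (Z_in − Z_s)/(Z_in + Z_s) = (-57.7 − j25.4)/(92.3 − j25.4), |Γ_s| = 0.658

|Γ| ≈ 0.658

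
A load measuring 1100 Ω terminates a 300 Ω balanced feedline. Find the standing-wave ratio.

VSWR ≈ 3.67

Γ = (1100 − 300)/(1100 + 300) = 0.571
VSWR = (1 + 0.571)/(1 − 0.571)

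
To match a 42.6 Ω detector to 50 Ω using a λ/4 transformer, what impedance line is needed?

Z_qwt ≈ 46.2 Ω

Z_qwt = √(Z_0·R_L) = √(50 × 42.6) = √2130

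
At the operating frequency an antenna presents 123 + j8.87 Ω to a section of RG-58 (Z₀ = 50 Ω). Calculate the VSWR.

Γ = (Z_L − Z_0)/(Z_L + Z_0) = (73 + j8.87)/(173 + j8.87)
|Γ| = 73.5/173 = 0.425
VSWR = (1 + |Γ|)/(1 − |Γ|) = 1.42/0.575

VSWR ≈ 2.48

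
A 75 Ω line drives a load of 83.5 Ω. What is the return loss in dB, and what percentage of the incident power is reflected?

Γ = (83.5 − 75)/(83.5 + 75) = 0.0536
RL = −20·log₁₀(0.0536) = 25.4 dB
P_refl/P_inc = |Γ|² = 0.00288

RL ≈ 25.4 dB; 0.288% of incident power reflected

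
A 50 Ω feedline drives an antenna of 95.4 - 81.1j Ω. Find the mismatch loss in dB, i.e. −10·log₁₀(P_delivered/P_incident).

mismatch loss ≈ 1.62 dB

Γ = (45.4 − j81.1)/(145.4 − j81.1), |Γ| = 0.558
|Γ|² = 0.312, so P_del/P_inc = 1 − |Γ|² = 0.688
ML = −10·log₁₀(1 − |Γ|²)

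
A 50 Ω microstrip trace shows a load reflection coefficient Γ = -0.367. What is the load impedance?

Z_L ≈ 23.2 Ω

Z_L = Z_0·(1 + Γ)/(1 − Γ) = 50·(0.633)/(1.37)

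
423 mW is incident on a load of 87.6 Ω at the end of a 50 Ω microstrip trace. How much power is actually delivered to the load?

P_delivered ≈ 391 mW

Γ = (87.6 − 50)/(87.6 + 50) = 0.273
|Γ|² = 0.0747
P_refl = |Γ|²·P_inc = 31.6 mW, P_del = (1 − |Γ|²)·P_inc = 391 mW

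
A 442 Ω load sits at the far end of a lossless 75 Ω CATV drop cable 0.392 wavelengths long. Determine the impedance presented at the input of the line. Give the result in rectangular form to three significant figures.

βl = 2π × 0.392 = 141°
tan(βl) = tan(141°) = -0.806
Z_in = Z_0·(Z_L + jZ_0·tanβl)/(Z_0 + jZ_L·tanβl)
     = 75·(442 − j60.5)/(75 − j356)

Z_in ≈ 30.9 + j86.5 Ω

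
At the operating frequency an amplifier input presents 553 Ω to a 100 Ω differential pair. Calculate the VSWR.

VSWR ≈ 5.53

For a purely resistive load, VSWR = R_L/Z_0 or Z_0/R_L (whichever > 1) = 553/100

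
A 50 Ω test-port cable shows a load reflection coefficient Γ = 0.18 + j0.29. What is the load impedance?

Z_L = Z_0·(1 + Γ)/(1 − Γ) = 50·(1.18 + j0.29)/(0.82 − j0.29)

Z_L ≈ 58.4 + j38.3 Ω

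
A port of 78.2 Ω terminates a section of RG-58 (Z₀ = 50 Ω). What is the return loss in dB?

RL ≈ 13.2 dB

Γ = (78.2 − 50)/(78.2 + 50) = 0.22
RL = −20·log₁₀|Γ| = −20·log₁₀(0.22)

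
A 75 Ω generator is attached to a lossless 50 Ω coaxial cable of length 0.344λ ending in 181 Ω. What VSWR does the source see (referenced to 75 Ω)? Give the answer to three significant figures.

βl = 2π × 0.344 = 124°
tan(βl) = -1.49
Z_in = Z_0·(Z_L + jZ_0·tanβl)/(Z_0 + jZ_L·tanβl) = 19.4 + j29.9 Ω
Γ_s = (Z_in − Z_s)/(Z_in + Z_s) = (-55.6 + j29.9)/(94.4 + j29.9), |Γ_s| = 0.638
VSWR = (1 + |Γ_s|)/(1 − |Γ_s|)

VSWR ≈ 4.53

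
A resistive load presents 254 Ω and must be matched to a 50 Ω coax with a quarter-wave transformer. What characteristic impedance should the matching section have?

Z_qwt ≈ 113 Ω

Z_qwt = √(Z_0·R_L) = √(50 × 254) = √12700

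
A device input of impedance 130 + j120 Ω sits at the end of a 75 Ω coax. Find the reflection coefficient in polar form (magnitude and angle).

Γ ≈ 0.556 ∠ 35°

Γ = (Z_L − Z_0)/(Z_L + Z_0) = (55 + j120)/(205 + j120)
|Γ| = 132/238 = 0.556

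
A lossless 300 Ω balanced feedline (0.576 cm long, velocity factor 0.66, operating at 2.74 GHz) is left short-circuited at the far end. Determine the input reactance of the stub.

X_in ≈ 164 Ω (inductive)

λ = v/f = 0.66·c / 2.74 GHz = 0.0723 m
βl = 2π·l/λ = 2π × 0.0797 = 28.7°
tan(βl) = 0.547
For a short-circuited stub, Z_in = jZ_0·tan(βl)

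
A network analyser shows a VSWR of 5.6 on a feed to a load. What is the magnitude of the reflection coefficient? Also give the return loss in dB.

|Γ| ≈ 0.697; return loss ≈ 3.14 dB

|Γ| = (S − 1)/(S + 1) = (5.6 − 1)/(5.6 + 1) = 4.6/6.6
RL = −20·log₁₀|Γ| = −20·log₁₀(0.697)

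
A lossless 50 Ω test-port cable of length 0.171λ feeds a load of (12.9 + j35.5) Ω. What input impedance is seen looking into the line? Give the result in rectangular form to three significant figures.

Z_in ≈ 176 − j142 Ω

βl = 2π × 0.171 = 61.6°
tan(βl) = tan(61.6°) = 1.85
Z_in = Z_0·(Z_L + jZ_0·tanβl)/(Z_0 + jZ_L·tanβl)
     = 50·(12.9 + j128)/(-15.5 + j23.8)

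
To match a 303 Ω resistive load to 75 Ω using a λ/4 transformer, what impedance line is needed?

Z_qwt = √(Z_0·R_L) = √(75 × 303) = √22720

Z_qwt ≈ 151 Ω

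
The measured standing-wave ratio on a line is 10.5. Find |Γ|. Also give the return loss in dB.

|Γ| ≈ 0.826; return loss ≈ 1.66 dB

|Γ| = (S − 1)/(S + 1) = (10.5 − 1)/(10.5 + 1) = 9.5/11.5
RL = −20·log₁₀|Γ| = −20·log₁₀(0.826)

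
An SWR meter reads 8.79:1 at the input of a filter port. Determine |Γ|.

|Γ| ≈ 0.796

|Γ| = (S − 1)/(S + 1) = (8.79 − 1)/(8.79 + 1) = 7.79/9.79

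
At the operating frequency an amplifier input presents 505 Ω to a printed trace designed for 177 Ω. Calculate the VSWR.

VSWR ≈ 2.85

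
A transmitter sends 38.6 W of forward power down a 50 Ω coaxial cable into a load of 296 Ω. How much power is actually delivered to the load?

Γ = (296 − 50)/(296 + 50) = 0.711
|Γ|² = 0.505
P_refl = |Γ|²·P_inc = 19.5 W, P_del = (1 − |Γ|²)·P_inc = 19.1 W

P_delivered ≈ 19.1 W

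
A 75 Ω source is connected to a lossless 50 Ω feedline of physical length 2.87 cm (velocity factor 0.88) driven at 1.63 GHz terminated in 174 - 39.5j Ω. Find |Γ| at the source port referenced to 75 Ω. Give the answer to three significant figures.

λ = v/f = 0.88·c / 1.63 GHz = 0.162 m
βl = 2π·l/λ = 2π × 0.177 = 63.8°
tan(βl) = 2.03
Z_in = Z_0·(Z_L + jZ_0·tanβl)/(Z_0 + jZ_L·tanβl) = 15.7 − j18.8 Ω
Γ_s = (Z_in − Z_s)/(Z_in + Z_s) = (-59.3 − j18.8)/(90.7 − j18.8), |Γ_s| = 0.671

|Γ| ≈ 0.671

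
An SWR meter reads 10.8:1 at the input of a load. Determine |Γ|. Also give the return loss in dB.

|Γ| ≈ 0.831; return loss ≈ 1.61 dB

|Γ| = (S − 1)/(S + 1) = (10.8 − 1)/(10.8 + 1) = 9.8/11.8
RL = −20·log₁₀|Γ| = −20·log₁₀(0.831)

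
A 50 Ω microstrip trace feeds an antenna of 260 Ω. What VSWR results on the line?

Γ = (260 − 50)/(260 + 50) = 0.677
VSWR = (1 + 0.677)/(1 − 0.677)

VSWR ≈ 5.2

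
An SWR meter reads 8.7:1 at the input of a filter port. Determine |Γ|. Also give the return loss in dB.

|Γ| = (S − 1)/(S + 1) = (8.7 − 1)/(8.7 + 1) = 7.7/9.7
RL = −20·log₁₀|Γ| = −20·log₁₀(0.794)

|Γ| ≈ 0.794; return loss ≈ 2.01 dB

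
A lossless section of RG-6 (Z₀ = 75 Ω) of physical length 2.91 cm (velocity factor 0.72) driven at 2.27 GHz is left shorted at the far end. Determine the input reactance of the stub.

λ = v/f = 0.72·c / 2.27 GHz = 0.0952 m
βl = 2π·l/λ = 2π × 0.306 = 110°
tan(βl) = -2.73
For a shorted stub, Z_in = jZ_0·tan(βl)

X_in ≈ -205 Ω (capacitive)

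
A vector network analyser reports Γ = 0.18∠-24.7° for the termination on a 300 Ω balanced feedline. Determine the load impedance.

Z_L = Z_0·(1 + Γ)/(1 − Γ) = 300·(1.16 − j0.0752)/(0.836 + j0.0752)

Z_L ≈ 412 − j64 Ω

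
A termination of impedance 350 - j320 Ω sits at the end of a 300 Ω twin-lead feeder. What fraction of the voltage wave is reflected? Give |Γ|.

Γ = (Z_L − Z_0)/(Z_L + Z_0) = (50 − j320)/(650 − j320)
|Γ| = 324/724

|Γ| ≈ 0.447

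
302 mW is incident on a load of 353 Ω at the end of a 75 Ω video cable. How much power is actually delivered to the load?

P_delivered ≈ 175 mW

Γ = (353 − 75)/(353 + 75) = 0.65
|Γ|² = 0.422
P_refl = |Γ|²·P_inc = 127 mW, P_del = (1 − |Γ|²)·P_inc = 175 mW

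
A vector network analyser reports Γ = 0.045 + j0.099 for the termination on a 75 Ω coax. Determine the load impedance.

Z_L ≈ 80.4 + j16.1 Ω

Z_L = Z_0·(1 + Γ)/(1 − Γ) = 75·(1.04 + j0.099)/(0.955 − j0.099)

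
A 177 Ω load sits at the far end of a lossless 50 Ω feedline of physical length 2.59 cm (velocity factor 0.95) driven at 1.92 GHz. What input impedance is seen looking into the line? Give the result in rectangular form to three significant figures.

λ = v/f = 0.95·c / 1.92 GHz = 0.148 m
βl = 2π·l/λ = 2π × 0.174 = 62.8°
tan(βl) = tan(62.8°) = 1.95
Z_in = Z_0·(Z_L + jZ_0·tanβl)/(Z_0 + jZ_L·tanβl)
     = 50·(177 + j97.3)/(50 + j345)

Z_in ≈ 17.5 − j23.1 Ω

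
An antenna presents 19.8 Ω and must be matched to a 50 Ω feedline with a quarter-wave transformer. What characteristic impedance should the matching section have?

Z_qwt ≈ 31.5 Ω

Z_qwt = √(Z_0·R_L) = √(50 × 19.8) = √990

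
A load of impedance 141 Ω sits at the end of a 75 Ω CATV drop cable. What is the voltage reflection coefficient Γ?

Γ = 0.306

Γ = (Z_L − Z_0)/(Z_L + Z_0) = (141 − 75)/(141 + 75) = 66/216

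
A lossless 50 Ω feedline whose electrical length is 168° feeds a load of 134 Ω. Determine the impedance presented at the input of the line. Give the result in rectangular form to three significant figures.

Z_in ≈ 106 + j49.6 Ω

tan(βl) = tan(168°) = -0.213
Z_in = Z_0·(Z_L + jZ_0·tanβl)/(Z_0 + jZ_L·tanβl)
     = 50·(134 − j10.6)/(50 − j28.5)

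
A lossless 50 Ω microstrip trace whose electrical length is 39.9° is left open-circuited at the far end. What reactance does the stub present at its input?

tan(βl) = 0.836
For an open-circuited stub, Z_in = −jZ_0·cot(βl) = −jZ_0/tan(βl)

X_in ≈ -59.8 Ω (capacitive)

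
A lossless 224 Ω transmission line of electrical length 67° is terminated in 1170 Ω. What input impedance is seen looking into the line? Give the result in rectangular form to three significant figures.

tan(βl) = tan(67°) = 2.36
Z_in = Z_0·(Z_L + jZ_0·tanβl)/(Z_0 + jZ_L·tanβl)
     = 224·(1170 + j528)/(224 + j2760)

Z_in ≈ 50.3 − j91 Ω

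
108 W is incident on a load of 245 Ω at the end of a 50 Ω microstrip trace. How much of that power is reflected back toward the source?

P_reflected ≈ 47.2 W

Γ = (245 − 50)/(245 + 50) = 0.661
|Γ|² = 0.437
P_refl = |Γ|²·P_inc = 47.2 W, P_del = (1 − |Γ|²)·P_inc = 60.8 W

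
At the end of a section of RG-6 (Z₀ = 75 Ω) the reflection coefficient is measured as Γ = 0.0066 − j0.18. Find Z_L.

Z_L ≈ 71.2 − j26.5 Ω

Z_L = Z_0·(1 + Γ)/(1 − Γ) = 75·(1.01 − j0.18)/(0.993 + j0.18)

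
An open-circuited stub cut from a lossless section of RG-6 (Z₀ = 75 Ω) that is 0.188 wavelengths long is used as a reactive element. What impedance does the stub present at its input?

βl = 2π × 0.188 = 67.7°
tan(βl) = 2.44
For an open-circuited stub, Z_in = −jZ_0·cot(βl) = −jZ_0/tan(βl)

Z_in ≈ −j30.8 Ω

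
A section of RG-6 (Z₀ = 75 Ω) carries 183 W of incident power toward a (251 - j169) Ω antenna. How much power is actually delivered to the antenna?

|Γ| = |(176 − j169)/(326 − j169)| = 0.664
|Γ|² = 0.442
P_refl = |Γ|²·P_inc = 80.8 W, P_del = (1 − |Γ|²)·P_inc = 102 W

P_delivered ≈ 102 W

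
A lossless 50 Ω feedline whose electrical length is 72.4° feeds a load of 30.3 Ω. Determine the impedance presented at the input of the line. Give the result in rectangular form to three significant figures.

tan(βl) = tan(72.4°) = 3.15
Z_in = Z_0·(Z_L + jZ_0·tanβl)/(Z_0 + jZ_L·tanβl)
     = 50·(30.3 + j158)/(50 + j95.5)

Z_in ≈ 71.3 + j21.5 Ω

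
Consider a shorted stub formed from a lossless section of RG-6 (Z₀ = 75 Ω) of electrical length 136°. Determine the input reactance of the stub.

tan(βl) = -0.966
For a shorted stub, Z_in = jZ_0·tan(βl)

X_in ≈ -72.4 Ω (capacitive)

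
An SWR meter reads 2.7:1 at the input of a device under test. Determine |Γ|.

|Γ| ≈ 0.459

|Γ| = (S − 1)/(S + 1) = (2.7 − 1)/(2.7 + 1) = 1.7/3.7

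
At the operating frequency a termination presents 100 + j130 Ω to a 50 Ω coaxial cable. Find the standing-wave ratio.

VSWR ≈ 5.7

Γ = (Z_L − Z_0)/(Z_L + Z_0) = (50 + j130)/(150 + j130)
|Γ| = 139/198 = 0.702
VSWR = (1 + |Γ|)/(1 − |Γ|) = 1.7/0.298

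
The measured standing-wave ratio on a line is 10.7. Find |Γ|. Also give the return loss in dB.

|Γ| = (S − 1)/(S + 1) = (10.7 − 1)/(10.7 + 1) = 9.7/11.7
RL = −20·log₁₀|Γ| = −20·log₁₀(0.829)

|Γ| ≈ 0.829; return loss ≈ 1.63 dB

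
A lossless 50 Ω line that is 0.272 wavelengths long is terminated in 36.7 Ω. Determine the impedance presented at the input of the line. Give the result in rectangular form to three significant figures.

Z_in ≈ 67 − j5.75 Ω

βl = 2π × 0.272 = 97.9°
tan(βl) = tan(97.9°) = -7.19
Z_in = Z_0·(Z_L + jZ_0·tanβl)/(Z_0 + jZ_L·tanβl)
     = 50·(36.7 − j359)/(50 − j264)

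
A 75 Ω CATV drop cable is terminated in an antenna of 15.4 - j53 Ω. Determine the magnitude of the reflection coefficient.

Γ = (Z_L − Z_0)/(Z_L + Z_0) = (-59.6 − j53)/(90.4 − j53)
|Γ| = 79.8/105

|Γ| ≈ 0.761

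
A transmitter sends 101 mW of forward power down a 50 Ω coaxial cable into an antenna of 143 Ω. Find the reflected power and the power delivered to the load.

P_reflected ≈ 23.5 mW; P_delivered ≈ 77.5 mW

Γ = (143 − 50)/(143 + 50) = 0.482
|Γ|² = 0.232
P_refl = |Γ|²·P_inc = 23.5 mW, P_del = (1 − |Γ|²)·P_inc = 77.5 mW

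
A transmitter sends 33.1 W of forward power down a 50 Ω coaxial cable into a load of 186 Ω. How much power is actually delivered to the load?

Γ = (186 − 50)/(186 + 50) = 0.576
|Γ|² = 0.332
P_refl = |Γ|²·P_inc = 11 W, P_del = (1 − |Γ|²)·P_inc = 22.1 W

P_delivered ≈ 22.1 W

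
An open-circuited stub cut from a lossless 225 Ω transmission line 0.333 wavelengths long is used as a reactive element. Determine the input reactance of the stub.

βl = 2π × 0.333 = 120°
tan(βl) = -1.74
For an open-circuited stub, Z_in = −jZ_0·cot(βl) = −jZ_0/tan(βl)

X_in ≈ 129 Ω (inductive)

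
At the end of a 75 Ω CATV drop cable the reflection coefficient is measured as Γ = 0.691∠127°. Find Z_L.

Z_L = Z_0·(1 + Γ)/(1 − Γ) = 75·(0.584 + j0.552)/(1.42 − j0.552)

Z_L ≈ 17 + j35.8 Ω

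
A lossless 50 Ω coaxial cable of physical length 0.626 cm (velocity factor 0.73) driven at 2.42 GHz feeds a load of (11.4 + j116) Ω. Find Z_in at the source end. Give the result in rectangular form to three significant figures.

Z_in ≈ 808 − j696 Ω

λ = v/f = 0.73·c / 2.42 GHz = 0.0905 m
βl = 2π·l/λ = 2π × 0.0692 = 24.9°
tan(βl) = tan(24.9°) = 0.464
Z_in = Z_0·(Z_L + jZ_0·tanβl)/(Z_0 + jZ_L·tanβl)
     = 50·(11.4 + j139)/(-3.85 + j5.29)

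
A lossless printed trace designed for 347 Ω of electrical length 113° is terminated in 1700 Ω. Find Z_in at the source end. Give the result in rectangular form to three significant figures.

tan(βl) = tan(113°) = -2.36
Z_in = Z_0·(Z_L + jZ_0·tanβl)/(Z_0 + jZ_L·tanβl)
     = 347·(1700 − j817)/(347 − j4000)

Z_in ≈ 83 + j140 Ω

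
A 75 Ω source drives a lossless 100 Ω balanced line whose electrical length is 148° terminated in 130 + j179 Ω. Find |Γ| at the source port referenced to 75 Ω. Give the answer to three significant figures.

|Γ| ≈ 0.611

tan(βl) = -0.625
Z_in = Z_0·(Z_L + jZ_0·tanβl)/(Z_0 + jZ_L·tanβl) = 35.1 + j68.5 Ω
Γ_s = (Z_in − Z_s)/(Z_in + Z_s) = (-39.9 + j68.5)/(110 + j68.5), |Γ_s| = 0.611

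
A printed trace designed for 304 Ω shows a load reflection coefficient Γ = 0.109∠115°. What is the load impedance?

Z_L = Z_0·(1 + Γ)/(1 − Γ) = 304·(0.954 + j0.0988)/(1.05 − j0.0988)

Z_L ≈ 272 + j54.4 Ω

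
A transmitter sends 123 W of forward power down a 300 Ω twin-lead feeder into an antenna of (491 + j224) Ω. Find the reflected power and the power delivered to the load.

P_reflected ≈ 15.8 W; P_delivered ≈ 107 W

|Γ| = |(191 + j224)/(791 + j224)| = 0.358
|Γ|² = 0.128
P_refl = |Γ|²·P_inc = 15.8 W, P_del = (1 − |Γ|²)·P_inc = 107 W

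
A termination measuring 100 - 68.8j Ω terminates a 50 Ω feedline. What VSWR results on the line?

VSWR ≈ 3.13

Γ = (Z_L − Z_0)/(Z_L + Z_0) = (50 − j68.8)/(150 − j68.8)
|Γ| = 85/165 = 0.515
VSWR = (1 + |Γ|)/(1 − |Γ|) = 1.52/0.485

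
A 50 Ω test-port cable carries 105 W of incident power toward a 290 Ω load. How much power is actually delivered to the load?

Γ = (290 − 50)/(290 + 50) = 0.706
|Γ|² = 0.498
P_refl = |Γ|²·P_inc = 52.3 W, P_del = (1 − |Γ|²)·P_inc = 52.7 W

P_delivered ≈ 52.7 W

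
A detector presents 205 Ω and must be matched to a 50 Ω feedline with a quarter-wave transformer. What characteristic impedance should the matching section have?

Z_qwt = √(Z_0·R_L) = √(50 × 205) = √10250

Z_qwt ≈ 101 Ω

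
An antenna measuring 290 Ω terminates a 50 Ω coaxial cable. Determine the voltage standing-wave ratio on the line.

VSWR ≈ 5.8

For a purely resistive load, VSWR = R_L/Z_0 or Z_0/R_L (whichever > 1) = 290/50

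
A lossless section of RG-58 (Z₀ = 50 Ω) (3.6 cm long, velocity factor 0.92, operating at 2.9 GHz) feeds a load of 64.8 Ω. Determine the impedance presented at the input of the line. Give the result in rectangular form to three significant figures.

Z_in ≈ 48.9 + j12.8 Ω

λ = v/f = 0.92·c / 2.9 GHz = 0.0952 m
βl = 2π·l/λ = 2π × 0.378 = 136°
tan(βl) = tan(136°) = -0.96
Z_in = Z_0·(Z_L + jZ_0·tanβl)/(Z_0 + jZ_L·tanβl)
     = 50·(64.8 − j48)/(50 − j62.2)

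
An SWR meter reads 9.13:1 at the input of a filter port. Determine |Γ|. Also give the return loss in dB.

|Γ| ≈ 0.803; return loss ≈ 1.91 dB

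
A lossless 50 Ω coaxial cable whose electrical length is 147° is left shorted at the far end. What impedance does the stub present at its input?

Z_in ≈ −j32.5 Ω

tan(βl) = -0.649
For a shorted stub, Z_in = jZ_0·tan(βl)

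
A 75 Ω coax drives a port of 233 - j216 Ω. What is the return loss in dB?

Γ = (158 − j216)/(308 − j216), |Γ| = 0.711
RL = −20·log₁₀|Γ| = −20·log₁₀(0.711)

RL ≈ 2.96 dB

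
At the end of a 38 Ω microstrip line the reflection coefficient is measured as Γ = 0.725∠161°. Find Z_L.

Z_L = Z_0·(1 + Γ)/(1 − Γ) = 38·(0.314 + j0.236)/(1.69 − j0.236)

Z_L ≈ 6.22 + j6.19 Ω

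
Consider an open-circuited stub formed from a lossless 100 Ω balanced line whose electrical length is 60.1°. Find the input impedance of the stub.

tan(βl) = 1.74
For an open-circuited stub, Z_in = −jZ_0·cot(βl) = −jZ_0/tan(βl)

Z_in ≈ −j57.5 Ω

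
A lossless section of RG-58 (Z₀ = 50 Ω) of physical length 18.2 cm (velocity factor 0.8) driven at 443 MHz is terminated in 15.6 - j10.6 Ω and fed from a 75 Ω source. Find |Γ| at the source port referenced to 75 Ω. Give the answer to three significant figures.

λ = v/f = 0.8·c / 443 MHz = 0.542 m
βl = 2π·l/λ = 2π × 0.336 = 121°
tan(βl) = -1.67
Z_in = Z_0·(Z_L + jZ_0·tanβl)/(Z_0 + jZ_L·tanβl) = 85.7 − j76.4 Ω
Γ_s = (Z_in − Z_s)/(Z_in + Z_s) = (10.7 − j76.4)/(161 − j76.4), |Γ_s| = 0.434

|Γ| ≈ 0.434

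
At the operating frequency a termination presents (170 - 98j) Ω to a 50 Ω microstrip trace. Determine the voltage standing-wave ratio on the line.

Γ = (Z_L − Z_0)/(Z_L + Z_0) = (120 − j98)/(220 − j98)
|Γ| = 155/241 = 0.643
VSWR = (1 + |Γ|)/(1 − |Γ|) = 1.64/0.357

VSWR ≈ 4.61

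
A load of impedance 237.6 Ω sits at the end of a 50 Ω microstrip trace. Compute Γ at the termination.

Γ = 0.652

Γ = (Z_L − Z_0)/(Z_L + Z_0) = (237.6 − 50)/(237.6 + 50) = 187.6/287.6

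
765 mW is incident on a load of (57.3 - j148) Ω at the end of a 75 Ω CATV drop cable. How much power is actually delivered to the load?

|Γ| = |(-17.7 − j148)/(132.3 − j148)| = 0.751
|Γ|² = 0.564
P_refl = |Γ|²·P_inc = 431 mW, P_del = (1 − |Γ|²)·P_inc = 334 mW

P_delivered ≈ 334 mW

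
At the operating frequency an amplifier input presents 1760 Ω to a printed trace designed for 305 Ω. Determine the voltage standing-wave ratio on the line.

VSWR ≈ 5.77

For a purely resistive load, VSWR = R_L/Z_0 or Z_0/R_L (whichever > 1) = 1760/305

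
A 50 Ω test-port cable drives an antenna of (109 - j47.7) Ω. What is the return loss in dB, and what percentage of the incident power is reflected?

Γ = (59 − j47.7)/(159 − j47.7), |Γ| = 0.457
RL = −20·log₁₀(0.457) = 6.8 dB
P_refl/P_inc = |Γ|² = 0.209

RL ≈ 6.8 dB; 20.9% of incident power reflected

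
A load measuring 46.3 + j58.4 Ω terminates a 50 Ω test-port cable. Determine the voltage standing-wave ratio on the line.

Γ = (Z_L − Z_0)/(Z_L + Z_0) = (-3.7 + j58.4)/(96.3 + j58.4)
|Γ| = 58.5/113 = 0.52
VSWR = (1 + |Γ|)/(1 − |Γ|) = 1.52/0.48

VSWR ≈ 3.16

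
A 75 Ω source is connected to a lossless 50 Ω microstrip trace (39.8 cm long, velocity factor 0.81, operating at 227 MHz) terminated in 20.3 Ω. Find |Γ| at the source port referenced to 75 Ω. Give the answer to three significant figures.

|Γ| ≈ 0.46

λ = v/f = 0.81·c / 227 MHz = 1.07 m
βl = 2π·l/λ = 2π × 0.372 = 134°
tan(βl) = -1.04
Z_in = Z_0·(Z_L + jZ_0·tanβl)/(Z_0 + jZ_L·tanβl) = 35.9 − j36.9 Ω
Γ_s = (Z_in − Z_s)/(Z_in + Z_s) = (-39.1 − j36.9)/(111 − j36.9), |Γ_s| = 0.46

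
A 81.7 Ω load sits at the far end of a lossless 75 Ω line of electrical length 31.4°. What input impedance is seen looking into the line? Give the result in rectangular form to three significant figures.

Z_in ≈ 77.8 − j5.93 Ω

tan(βl) = tan(31.4°) = 0.61
Z_in = Z_0·(Z_L + jZ_0·tanβl)/(Z_0 + jZ_L·tanβl)
     = 75·(81.7 + j45.8)/(75 + j49.9)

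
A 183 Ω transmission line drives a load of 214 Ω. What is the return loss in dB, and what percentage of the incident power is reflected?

Γ = (214 − 183)/(214 + 183) = 0.0781
RL = −20·log₁₀(0.0781) = 22.1 dB
P_refl/P_inc = |Γ|² = 0.0061

RL ≈ 22.1 dB; 0.61% of incident power reflected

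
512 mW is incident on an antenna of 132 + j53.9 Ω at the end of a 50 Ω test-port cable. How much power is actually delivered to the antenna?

|Γ| = |(82 + j53.9)/(182 + j53.9)| = 0.517
|Γ|² = 0.267
P_refl = |Γ|²·P_inc = 137 mW, P_del = (1 − |Γ|²)·P_inc = 375 mW

P_delivered ≈ 375 mW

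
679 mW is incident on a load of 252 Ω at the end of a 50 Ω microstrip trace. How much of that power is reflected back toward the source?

Γ = (252 − 50)/(252 + 50) = 0.669
|Γ|² = 0.447
P_refl = |Γ|²·P_inc = 304 mW, P_del = (1 − |Γ|²)·P_inc = 375 mW

P_reflected ≈ 304 mW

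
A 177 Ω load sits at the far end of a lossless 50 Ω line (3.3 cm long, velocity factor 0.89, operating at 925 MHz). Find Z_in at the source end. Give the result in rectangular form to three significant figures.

Z_in ≈ 29.5 − j47.7 Ω

λ = v/f = 0.89·c / 925 MHz = 0.289 m
βl = 2π·l/λ = 2π × 0.114 = 41.2°
tan(βl) = tan(41.2°) = 0.874
Z_in = Z_0·(Z_L + jZ_0·tanβl)/(Z_0 + jZ_L·tanβl)
     = 50·(177 + j43.7)/(50 + j155)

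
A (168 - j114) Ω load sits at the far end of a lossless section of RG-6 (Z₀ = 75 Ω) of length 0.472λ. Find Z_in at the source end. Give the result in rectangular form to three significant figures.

βl = 2π × 0.472 = 170°
tan(βl) = tan(170°) = -0.178
Z_in = Z_0·(Z_L + jZ_0·tanβl)/(Z_0 + jZ_L·tanβl)
     = 75·(168 − j127)/(54.7 − j29.9)

Z_in ≈ 251 − j37.7 Ω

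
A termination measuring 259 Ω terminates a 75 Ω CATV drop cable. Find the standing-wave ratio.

VSWR ≈ 3.45

Γ = (259 − 75)/(259 + 75) = 0.551
VSWR = (1 + 0.551)/(1 − 0.551)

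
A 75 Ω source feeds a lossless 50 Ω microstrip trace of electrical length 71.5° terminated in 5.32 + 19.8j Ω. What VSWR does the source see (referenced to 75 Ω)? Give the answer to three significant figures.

VSWR ≈ 7.29

tan(βl) = 2.99
Z_in = Z_0·(Z_L + jZ_0·tanβl)/(Z_0 + jZ_L·tanβl) = 392 − j243 Ω
Γ_s = (Z_in − Z_s)/(Z_in + Z_s) = (317 − j243)/(467 − j243), |Γ_s| = 0.759
VSWR = (1 + |Γ_s|)/(1 − |Γ_s|)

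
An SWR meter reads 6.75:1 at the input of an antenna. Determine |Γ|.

|Γ| = (S − 1)/(S + 1) = (6.75 − 1)/(6.75 + 1) = 5.75/7.75

|Γ| ≈ 0.742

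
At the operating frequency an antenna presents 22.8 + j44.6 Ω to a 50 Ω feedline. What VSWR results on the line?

VSWR ≈ 4.15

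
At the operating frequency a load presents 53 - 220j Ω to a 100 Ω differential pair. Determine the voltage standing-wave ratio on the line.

VSWR ≈ 11.5

Γ = (Z_L − Z_0)/(Z_L + Z_0) = (-47 − j220)/(153 − j220)
|Γ| = 225/268 = 0.84
VSWR = (1 + |Γ|)/(1 − |Γ|) = 1.84/0.16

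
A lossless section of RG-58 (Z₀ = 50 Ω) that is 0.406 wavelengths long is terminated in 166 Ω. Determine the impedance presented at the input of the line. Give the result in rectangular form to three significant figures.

Z_in ≈ 40.4 + j56.4 Ω

βl = 2π × 0.406 = 146°
tan(βl) = tan(146°) = -0.67
Z_in = Z_0·(Z_L + jZ_0·tanβl)/(Z_0 + jZ_L·tanβl)
     = 50·(166 − j33.5)/(50 − j111)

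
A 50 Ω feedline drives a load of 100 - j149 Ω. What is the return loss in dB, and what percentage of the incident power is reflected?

RL ≈ 2.58 dB; 55.3% of incident power reflected

Γ = (50 − j149)/(150 − j149), |Γ| = 0.743
RL = −20·log₁₀(0.743) = 2.58 dB
P_refl/P_inc = |Γ|² = 0.553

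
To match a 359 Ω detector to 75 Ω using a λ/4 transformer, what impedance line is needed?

Z_qwt ≈ 164 Ω

Z_qwt = √(Z_0·R_L) = √(75 × 359) = √26920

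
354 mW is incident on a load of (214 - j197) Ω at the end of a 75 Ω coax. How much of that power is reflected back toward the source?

P_reflected ≈ 168 mW

|Γ| = |(139 − j197)/(289 − j197)| = 0.689
|Γ|² = 0.475
P_refl = |Γ|²·P_inc = 168 mW, P_del = (1 − |Γ|²)·P_inc = 186 mW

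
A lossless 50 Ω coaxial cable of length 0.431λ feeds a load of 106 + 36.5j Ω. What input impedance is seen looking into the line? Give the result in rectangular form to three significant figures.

βl = 2π × 0.431 = 155°
tan(βl) = tan(155°) = -0.463
Z_in = Z_0·(Z_L + jZ_0·tanβl)/(Z_0 + jZ_L·tanβl)
     = 50·(106 + j13.4)/(66.9 − j49.1)

Z_in ≈ 46.8 + j44.3 Ω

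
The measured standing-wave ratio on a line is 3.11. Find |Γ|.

|Γ| ≈ 0.513

|Γ| = (S − 1)/(S + 1) = (3.11 − 1)/(3.11 + 1) = 2.11/4.11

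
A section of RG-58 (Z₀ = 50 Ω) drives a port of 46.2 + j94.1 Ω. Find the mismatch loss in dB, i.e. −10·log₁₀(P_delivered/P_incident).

mismatch loss ≈ 2.92 dB

Γ = (-3.8 + j94.1)/(96.2 + j94.1), |Γ| = 0.7
|Γ|² = 0.49, so P_del/P_inc = 1 − |Γ|² = 0.51
ML = −10·log₁₀(1 − |Γ|²)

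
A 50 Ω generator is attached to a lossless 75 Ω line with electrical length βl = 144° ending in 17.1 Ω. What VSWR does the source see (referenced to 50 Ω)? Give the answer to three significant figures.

VSWR ≈ 4.23

tan(βl) = -0.727
Z_in = Z_0·(Z_L + jZ_0·tanβl)/(Z_0 + jZ_L·tanβl) = 25.4 − j50.3 Ω
Γ_s = (Z_in − Z_s)/(Z_in + Z_s) = (-24.6 − j50.3)/(75.4 − j50.3), |Γ_s| = 0.617
VSWR = (1 + |Γ_s|)/(1 − |Γ_s|)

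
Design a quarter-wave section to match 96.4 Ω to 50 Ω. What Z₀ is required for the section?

Z_qwt = √(Z_0·R_L) = √(50 × 96.4) = √4820

Z_qwt ≈ 69.4 Ω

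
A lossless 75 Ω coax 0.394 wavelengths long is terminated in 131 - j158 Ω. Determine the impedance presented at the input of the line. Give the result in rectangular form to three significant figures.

βl = 2π × 0.394 = 142°
tan(βl) = tan(142°) = -0.786
Z_in = Z_0·(Z_L + jZ_0·tanβl)/(Z_0 + jZ_L·tanβl)
     = 75·(131 − j217)/(-49.2 − j103)

Z_in ≈ 91.6 + j139 Ω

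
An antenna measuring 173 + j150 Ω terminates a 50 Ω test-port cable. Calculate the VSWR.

Γ = (Z_L − Z_0)/(Z_L + Z_0) = (123 + j150)/(223 + j150)
|Γ| = 194/269 = 0.722
VSWR = (1 + |Γ|)/(1 − |Γ|) = 1.72/0.278

VSWR ≈ 6.19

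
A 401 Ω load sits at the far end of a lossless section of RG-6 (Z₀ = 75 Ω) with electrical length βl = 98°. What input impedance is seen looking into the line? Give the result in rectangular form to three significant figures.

Z_in ≈ 14.3 + j10.2 Ω

tan(βl) = tan(98°) = -7.12
Z_in = Z_0·(Z_L + jZ_0·tanβl)/(Z_0 + jZ_L·tanβl)
     = 75·(401 − j534)/(75 − j2850)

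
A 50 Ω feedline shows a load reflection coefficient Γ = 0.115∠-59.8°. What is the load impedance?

Z_L = Z_0·(1 + Γ)/(1 − Γ) = 50·(1.06 − j0.0994)/(0.942 + j0.0994)

Z_L ≈ 55 − j11.1 Ω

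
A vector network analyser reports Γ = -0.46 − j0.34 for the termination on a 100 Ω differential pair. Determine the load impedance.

Z_L ≈ 29.9 − j30.3 Ω

Z_L = Z_0·(1 + Γ)/(1 − Γ) = 100·(0.54 − j0.34)/(1.46 + j0.34)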